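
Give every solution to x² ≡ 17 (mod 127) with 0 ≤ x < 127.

Since 127 ≡ 3 (mod 4), a square root of 17 is 17^((127+1)/4) = 17^32 mod 127.
Repeated squaring: 17^2≡35, 17^4≡82, 17^8≡120, 17^16≡49, 17^32≡115 (mod 127).
17^32 = 17^(32) ≡ 115 (mod 127).
Check: 115² = 13225 ≡ 17 (mod 127). The two roots are 12 and 115.

12, 115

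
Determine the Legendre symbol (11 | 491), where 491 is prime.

1

Euler's criterion: (11/491) ≡ 11^245 (mod 491).
11^2 ≡ 121 (mod 491)
11^4 ≡ 402 (mod 491)
11^8 ≡ 65 (mod 491)
11^16 ≡ 297 (mod 491)
11^32 ≡ 320 (mod 491)
11^64 ≡ 272 (mod 491)
11^128 ≡ 334 (mod 491)
11^245 = 11^(128+64+32+16+4+1) ≡ 1 (mod 491).
Result is 1, so (11/491) = 1.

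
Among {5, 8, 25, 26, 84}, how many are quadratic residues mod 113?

3

(5/113) = -1 → non-residue.
(8/113) = +1 → QR.
(25/113) = +1 → QR.
(26/113) = +1 → QR.
(84/113) = -1 → non-residue.
Total quadratic residues among the 5: 3.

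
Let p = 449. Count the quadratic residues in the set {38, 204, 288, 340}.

(38/449) = -1 → non-residue.
(204/449) = +1 → QR.
(288/449) = +1 → QR.
(340/449) = -1 → non-residue.
Total quadratic residues among the 4: 2.

2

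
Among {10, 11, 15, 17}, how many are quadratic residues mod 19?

2

(10/19) = -1 → non-residue.
(11/19) = +1 → QR.
(15/19) = -1 → non-residue.
(17/19) = +1 → QR.
Total quadratic residues among the 4: 2.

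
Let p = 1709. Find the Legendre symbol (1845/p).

-1

First reduce: 1845 ≡ 136 (mod 1709).
Pull out 2^3: since 1709 ≡ 5 (mod 8), (2/1709) = -1, so (2/1709)^3 = -1.
Reciprocity: 17 ≡ 1 and 1709 ≡ 1 (mod 4), so (17/1709) = +(1709/17).
Reduce top mod 17: now compute (9/17).
Reciprocity: 9 ≡ 1 and 17 ≡ 1 (mod 4), so (9/17) = +(17/9).
Reduce top mod 9: now compute (8/9).
Pull out 2^3: since 9 ≡ 1 (mod 8), (2/9) = +1, so (2/9)^3 = +1.
Reached (1/9) = 1. Collecting the sign flips along the way, the symbol is -1.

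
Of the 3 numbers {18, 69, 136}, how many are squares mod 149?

(18/149) = -1 → non-residue.
(69/149) = +1 → QR.
(136/149) = -1 → non-residue.
Total quadratic residues among the 3: 1.

1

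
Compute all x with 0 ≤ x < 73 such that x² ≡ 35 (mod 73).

20, 53

73 ≡ 1 (mod 4), so we find a root by search.
Trying successive values, 20² = 400 ≡ 35 (mod 73). The other root is 73 − 20 = 53.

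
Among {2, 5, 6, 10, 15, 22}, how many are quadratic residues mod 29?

3

(2/29) = -1 → non-residue.
(5/29) = +1 → QR.
(6/29) = +1 → QR.
(10/29) = -1 → non-residue.
(15/29) = -1 → non-residue.
(22/29) = +1 → QR.
Total quadratic residues among the 6: 3.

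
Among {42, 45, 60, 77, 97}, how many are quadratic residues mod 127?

(42/127) = +1 → QR.
(45/127) = -1 → non-residue.
(60/127) = +1 → QR.
(77/127) = -1 → non-residue.
(97/127) = -1 → non-residue.
Total quadratic residues among the 5: 2.

2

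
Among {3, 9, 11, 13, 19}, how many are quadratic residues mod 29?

(3/29) = -1 → non-residue.
(9/29) = +1 → QR.
(11/29) = -1 → non-residue.
(13/29) = +1 → QR.
(19/29) = -1 → non-residue.
Total quadratic residues among the 5: 2.

2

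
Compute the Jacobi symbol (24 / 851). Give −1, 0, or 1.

Pull out 2^3: since 851 ≡ 3 (mod 8), (2/851) = -1, so (2/851)^3 = -1.
Reciprocity: 3 ≡ 3 and 851 ≡ 3 (mod 4), so (3/851) = −(851/3).
Reduce top mod 3: now compute (2/3).
Pull out 2: since 3 ≡ 3 (mod 8), (2/3) = -1.
Reached (1/3) = 1. Collecting the sign flips along the way, the symbol is -1.

-1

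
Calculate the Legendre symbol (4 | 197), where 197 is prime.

1

Euler's criterion: (4/197) ≡ 4^98 (mod 197).
4^2 ≡ 16 (mod 197)
4^4 ≡ 59 (mod 197)
4^8 ≡ 132 (mod 197)
4^16 ≡ 88 (mod 197)
4^32 ≡ 61 (mod 197)
4^64 ≡ 175 (mod 197)
4^98 = 4^(64+32+2) ≡ 1 (mod 197).
Result is 1, so (4/197) = 1.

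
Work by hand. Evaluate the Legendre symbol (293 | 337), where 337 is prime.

Reciprocity: 293 ≡ 1 and 337 ≡ 1 (mod 4), so (293/337) = +(337/293).
Reduce top mod 293: now compute (44/293).
Pull out 2^2: since 293 ≡ 5 (mod 8), (2/293) = -1, so (2/293)^2 = +1.
Reciprocity: 11 ≡ 3 and 293 ≡ 1 (mod 4), so (11/293) = +(293/11).
Reduce top mod 11: now compute (7/11).
Reciprocity: 7 ≡ 3 and 11 ≡ 3 (mod 4), so (7/11) = −(11/7).
Reduce top mod 7: now compute (4/7).
Pull out 2^2: since 7 ≡ 7 (mod 8), (2/7) = +1, so (2/7)^2 = +1.
Reached (1/7) = 1. Collecting the sign flips along the way, the symbol is -1.

-1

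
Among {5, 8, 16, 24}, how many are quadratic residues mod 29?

(5/29) = +1 → QR.
(8/29) = -1 → non-residue.
(16/29) = +1 → QR.
(24/29) = +1 → QR.
Total quadratic residues among the 4: 3.

3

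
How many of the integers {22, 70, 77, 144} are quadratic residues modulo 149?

2

(22/149) = +1 → QR.
(70/149) = -1 → non-residue.
(77/149) = -1 → non-residue.
(144/149) = +1 → QR.
Total quadratic residues among the 4: 2.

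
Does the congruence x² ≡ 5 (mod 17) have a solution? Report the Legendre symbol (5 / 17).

-1

Euler's criterion: (5/17) ≡ 5^8 (mod 17).
5^2 ≡ 8 (mod 17)
5^4 ≡ 13 (mod 17)
5^8 ≡ 16 (mod 17)
5^8 = 5^(8) ≡ 16 (mod 17).
Result is 16 ≡ −1, so (5/17) = −1.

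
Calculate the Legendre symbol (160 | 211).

Euler's criterion: (160/211) ≡ 160^105 (mod 211).
160^2 ≡ 69 (mod 211)
160^4 ≡ 119 (mod 211)
160^8 ≡ 24 (mod 211)
160^16 ≡ 154 (mod 211)
160^32 ≡ 84 (mod 211)
160^64 ≡ 93 (mod 211)
160^105 = 160^(64+32+8+1) ≡ 210 (mod 211).
Result is 210 ≡ −1, so (160/211) = −1.

-1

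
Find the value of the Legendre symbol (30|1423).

Pull out 2: since 1423 ≡ 7 (mod 8), (2/1423) = +1.
Reciprocity: 15 ≡ 3 and 1423 ≡ 3 (mod 4), so (15/1423) = −(1423/15).
Reduce top mod 15: now compute (13/15).
Reciprocity: 13 ≡ 1 and 15 ≡ 3 (mod 4), so (13/15) = +(15/13).
Reduce top mod 13: now compute (2/13).
Pull out 2: since 13 ≡ 5 (mod 8), (2/13) = -1.
Reached (1/13) = 1. Collecting the sign flips along the way, the symbol is +1.

1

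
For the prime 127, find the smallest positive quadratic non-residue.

(2/127) = +1, so 2 is a residue.
(3/127) = −1, so 3 is the smallest positive non-residue mod 127.

3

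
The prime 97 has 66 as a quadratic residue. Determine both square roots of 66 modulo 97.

39, 58

97 ≡ 1 (mod 4), so we find a root by search.
Trying successive values, 39² = 1521 ≡ 66 (mod 97). The other root is 97 − 39 = 58.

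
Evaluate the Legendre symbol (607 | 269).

Euler's criterion: (607/269) ≡ 69^134 (mod 269).
69^2 ≡ 188 (mod 269)
69^4 ≡ 105 (mod 269)
69^8 ≡ 265 (mod 269)
69^16 ≡ 16 (mod 269)
69^32 ≡ 256 (mod 269)
69^64 ≡ 169 (mod 269)
69^128 ≡ 47 (mod 269)
69^134 = 69^(128+4+2) ≡ 268 (mod 269).
Result is 268 ≡ −1, so (607/269) = −1.

-1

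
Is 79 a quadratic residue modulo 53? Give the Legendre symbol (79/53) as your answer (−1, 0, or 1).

-1

Euler's criterion: (79/53) ≡ 26^26 (mod 53).
26^2 ≡ 40 (mod 53)
26^4 ≡ 10 (mod 53)
26^8 ≡ 47 (mod 53)
26^16 ≡ 36 (mod 53)
26^26 = 26^(16+8+2) ≡ 52 (mod 53).
Result is 52 ≡ −1, so (79/53) = −1.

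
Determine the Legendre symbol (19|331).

Euler's criterion: (19/331) ≡ 19^165 (mod 331).
19^2 ≡ 30 (mod 331)
19^4 ≡ 238 (mod 331)
19^8 ≡ 43 (mod 331)
19^16 ≡ 194 (mod 331)
19^32 ≡ 233 (mod 331)
19^64 ≡ 5 (mod 331)
19^128 ≡ 25 (mod 331)
19^165 = 19^(128+32+4+1) ≡ 1 (mod 331).
Result is 1, so (19/331) = 1.

1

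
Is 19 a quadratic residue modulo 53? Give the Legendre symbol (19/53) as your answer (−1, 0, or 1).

-1

Reciprocity: 19 ≡ 3 and 53 ≡ 1 (mod 4), so (19/53) = +(53/19).
Reduce top mod 19: now compute (15/19).
Reciprocity: 15 ≡ 3 and 19 ≡ 3 (mod 4), so (15/19) = −(19/15).
Reduce top mod 15: now compute (4/15).
Pull out 2^2: since 15 ≡ 7 (mod 8), (2/15) = +1, so (2/15)^2 = +1.
Reached (1/15) = 1. Collecting the sign flips along the way, the symbol is -1.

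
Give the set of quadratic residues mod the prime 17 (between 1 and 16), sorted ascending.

Square k = 1,…,8 (k and 17−k give the same square):
1²=1, 2²=4, 3²=9, 4²=16, 5²≡8, 6²≡2, 7²≡15, 8²≡13 (mod 17).
So the quadratic residues mod 17 are {1, 2, 4, 8, 9, 13, 15, 16}.

1, 2, 4, 8, 9, 13, 15, 16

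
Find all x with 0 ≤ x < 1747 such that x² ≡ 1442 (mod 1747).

432, 1315

Since 1747 ≡ 3 (mod 4), a square root of 1442 is 1442^((1747+1)/4) = 1442^437 mod 1747.
Repeated squaring: 1442^2≡434, 1442^4≡1427, 1442^8≡1074, 1442^16≡456, 1442^32≡43, 1442^64≡102, 1442^128≡1669, 1442^256≡843 (mod 1747).
1442^437 = 1442^(256+128+32+16+4+1) ≡ 1315 (mod 1747).
Check: 1315² = 1729225 ≡ 1442 (mod 1747). The two roots are 432 and 1315.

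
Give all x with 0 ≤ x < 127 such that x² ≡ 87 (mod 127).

50, 77

Since 127 ≡ 3 (mod 4), a square root of 87 is 87^((127+1)/4) = 87^32 mod 127.
Repeated squaring: 87^2≡76, 87^4≡61, 87^8≡38, 87^16≡47, 87^32≡50 (mod 127).
87^32 = 87^(32) ≡ 50 (mod 127).
Check: 50² = 2500 ≡ 87 (mod 127). The two roots are 50 and 77.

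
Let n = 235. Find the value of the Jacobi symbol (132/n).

Pull out 2^2: since 235 ≡ 3 (mod 8), (2/235) = -1, so (2/235)^2 = +1.
Reciprocity: 33 ≡ 1 and 235 ≡ 3 (mod 4), so (33/235) = +(235/33).
Reduce top mod 33: now compute (4/33).
Pull out 2^2: since 33 ≡ 1 (mod 8), (2/33) = +1, so (2/33)^2 = +1.
Reached (1/33) = 1. Collecting the sign flips along the way, the symbol is +1.

1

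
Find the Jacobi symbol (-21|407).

First reduce: -21 ≡ 386 (mod 407).
Pull out 2: since 407 ≡ 7 (mod 8), (2/407) = +1.
Reciprocity: 193 ≡ 1 and 407 ≡ 3 (mod 4), so (193/407) = +(407/193).
Reduce top mod 193: now compute (21/193).
Reciprocity: 21 ≡ 1 and 193 ≡ 1 (mod 4), so (21/193) = +(193/21).
Reduce top mod 21: now compute (4/21).
Pull out 2^2: since 21 ≡ 5 (mod 8), (2/21) = -1, so (2/21)^2 = +1.
Reached (1/21) = 1. Collecting the sign flips along the way, the symbol is +1.

1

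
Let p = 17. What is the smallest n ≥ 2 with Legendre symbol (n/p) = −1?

(2/17) = +1, so 2 is a residue.
(3/17) = −1, so 3 is the smallest positive non-residue mod 17.

3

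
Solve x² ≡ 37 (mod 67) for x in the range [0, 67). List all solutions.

29, 38

Since 67 ≡ 3 (mod 4), a square root of 37 is 37^((67+1)/4) = 37^17 mod 67.
Repeated squaring: 37^2≡29, 37^4≡37, 37^8≡29, 37^16≡37 (mod 67).
37^17 = 37^(16+1) ≡ 29 (mod 67).
Check: 29² = 841 ≡ 37 (mod 67). The two roots are 29 and 38.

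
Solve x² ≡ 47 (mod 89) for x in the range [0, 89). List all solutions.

15, 74

89 ≡ 1 (mod 4), so we find a root by search.
Trying successive values, 15² = 225 ≡ 47 (mod 89). The other root is 89 − 15 = 74.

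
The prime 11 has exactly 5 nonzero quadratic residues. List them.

1, 3, 4, 5, 9

Square k = 1,…,5 (k and 11−k give the same square):
1²=1, 2²=4, 3²=9, 4²≡5, 5²≡3 (mod 11).
So the quadratic residues mod 11 are {1, 3, 4, 5, 9}.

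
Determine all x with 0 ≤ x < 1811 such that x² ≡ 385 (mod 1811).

Since 1811 ≡ 3 (mod 4), a square root of 385 is 385^((1811+1)/4) = 385^453 mod 1811.
Repeated squaring: 385^2≡1534, 385^4≡667, 385^8≡1194, 385^16≡379, 385^32≡572, 385^64≡1204, 385^128≡816, 385^256≡1219 (mod 1811).
385^453 = 385^(256+128+64+4+1) ≡ 196 (mod 1811).
Check: 196² = 38416 ≡ 385 (mod 1811). The two roots are 196 and 1615.

196, 1615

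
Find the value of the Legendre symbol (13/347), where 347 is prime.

Reciprocity: 13 ≡ 1 and 347 ≡ 3 (mod 4), so (13/347) = +(347/13).
Reduce top mod 13: now compute (9/13).
Reciprocity: 9 ≡ 1 and 13 ≡ 1 (mod 4), so (9/13) = +(13/9).
Reduce top mod 9: now compute (4/9).
Pull out 2^2: since 9 ≡ 1 (mod 8), (2/9) = +1, so (2/9)^2 = +1.
Reached (1/9) = 1. Collecting the sign flips along the way, the symbol is +1.

1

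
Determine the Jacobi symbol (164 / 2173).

0

Pull out 2^2: since 2173 ≡ 5 (mod 8), (2/2173) = -1, so (2/2173)^2 = +1.
Reciprocity: 41 ≡ 1 and 2173 ≡ 1 (mod 4), so (41/2173) = +(2173/41).
Reduce top mod 41: now compute (0/41).
Top reduces to 0: gcd > 1, so the symbol is 0.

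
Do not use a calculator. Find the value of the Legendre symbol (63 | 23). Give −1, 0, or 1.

First reduce: 63 ≡ 17 (mod 23).
Reciprocity: 17 ≡ 1 and 23 ≡ 3 (mod 4), so (17/23) = +(23/17).
Reduce top mod 17: now compute (6/17).
Pull out 2: since 17 ≡ 1 (mod 8), (2/17) = +1.
Reciprocity: 3 ≡ 3 and 17 ≡ 1 (mod 4), so (3/17) = +(17/3).
Reduce top mod 3: now compute (2/3).
Pull out 2: since 3 ≡ 3 (mod 8), (2/3) = -1.
Reached (1/3) = 1. Collecting the sign flips along the way, the symbol is -1.

-1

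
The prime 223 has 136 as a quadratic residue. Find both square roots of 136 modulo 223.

59, 164

Since 223 ≡ 3 (mod 4), a square root of 136 is 136^((223+1)/4) = 136^56 mod 223.
Repeated squaring: 136^2≡210, 136^4≡169, 136^8≡17, 136^16≡66, 136^32≡119 (mod 223).
136^56 = 136^(32+16+8) ≡ 164 (mod 223).
Check: 164² = 26896 ≡ 136 (mod 223). The two roots are 59 and 164.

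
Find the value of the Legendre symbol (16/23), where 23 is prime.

Euler's criterion: (16/23) ≡ 16^11 (mod 23).
16^2 ≡ 3 (mod 23)
16^4 ≡ 9 (mod 23)
16^8 ≡ 12 (mod 23)
16^11 = 16^(8+2+1) ≡ 1 (mod 23).
Result is 1, so (16/23) = 1.

1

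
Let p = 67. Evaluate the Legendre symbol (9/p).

1

Euler's criterion: (9/67) ≡ 9^33 (mod 67).
9^2 ≡ 14 (mod 67)
9^4 ≡ 62 (mod 67)
9^8 ≡ 25 (mod 67)
9^16 ≡ 22 (mod 67)
9^32 ≡ 15 (mod 67)
9^33 = 9^(32+1) ≡ 1 (mod 67).
Result is 1, so (9/67) = 1.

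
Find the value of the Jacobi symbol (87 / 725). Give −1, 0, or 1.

0

Reciprocity: 87 ≡ 3 and 725 ≡ 1 (mod 4), so (87/725) = +(725/87).
Reduce top mod 87: now compute (29/87).
Reciprocity: 29 ≡ 1 and 87 ≡ 3 (mod 4), so (29/87) = +(87/29).
Reduce top mod 29: now compute (0/29).
Top reduces to 0: gcd > 1, so the symbol is 0.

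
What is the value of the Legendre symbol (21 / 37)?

1

Reciprocity: 21 ≡ 1 and 37 ≡ 1 (mod 4), so (21/37) = +(37/21).
Reduce top mod 21: now compute (16/21).
Pull out 2^4: since 21 ≡ 5 (mod 8), (2/21) = -1, so (2/21)^4 = +1.
Reached (1/21) = 1. Collecting the sign flips along the way, the symbol is +1.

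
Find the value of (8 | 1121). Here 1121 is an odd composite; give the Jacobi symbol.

1

Pull out 2^3: since 1121 ≡ 1 (mod 8), (2/1121) = +1, so (2/1121)^3 = +1.
Reached (1/1121) = 1. Collecting the sign flips along the way, the symbol is +1.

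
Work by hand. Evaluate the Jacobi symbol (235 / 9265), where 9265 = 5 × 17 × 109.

Reciprocity: 235 ≡ 3 and 9265 ≡ 1 (mod 4), so (235/9265) = +(9265/235).
Reduce top mod 235: now compute (100/235).
Pull out 2^2: since 235 ≡ 3 (mod 8), (2/235) = -1, so (2/235)^2 = +1.
Reciprocity: 25 ≡ 1 and 235 ≡ 3 (mod 4), so (25/235) = +(235/25).
Reduce top mod 25: now compute (10/25).
Pull out 2: since 25 ≡ 1 (mod 8), (2/25) = +1.
Reciprocity: 5 ≡ 1 and 25 ≡ 1 (mod 4), so (5/25) = +(25/5).
Reduce top mod 5: now compute (0/5).
Top reduces to 0: gcd > 1, so the symbol is 0.

0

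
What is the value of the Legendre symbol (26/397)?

Pull out 2: since 397 ≡ 5 (mod 8), (2/397) = -1.
Reciprocity: 13 ≡ 1 and 397 ≡ 1 (mod 4), so (13/397) = +(397/13).
Reduce top mod 13: now compute (7/13).
Reciprocity: 7 ≡ 3 and 13 ≡ 1 (mod 4), so (7/13) = +(13/7).
Reduce top mod 7: now compute (6/7).
Pull out 2: since 7 ≡ 7 (mod 8), (2/7) = +1.
Reciprocity: 3 ≡ 3 and 7 ≡ 3 (mod 4), so (3/7) = −(7/3).
Reduce top mod 3: now compute (1/3).
Reached (1/3) = 1. Collecting the sign flips along the way, the symbol is +1.

1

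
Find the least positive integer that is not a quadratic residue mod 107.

2

(2/107) = −1, so 2 is the smallest positive non-residue mod 107.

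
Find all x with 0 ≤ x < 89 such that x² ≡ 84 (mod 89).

23, 66

89 ≡ 1 (mod 4), so we find a root by search.
Trying successive values, 23² = 529 ≡ 84 (mod 89). The other root is 89 − 23 = 66.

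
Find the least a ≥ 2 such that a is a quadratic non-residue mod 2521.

11

(2/2521) = +1, so 2 is a residue.
(3/2521) = +1, so 3 is a residue.
(4/2521) = +1, so 4 is a residue.
(5/2521) = +1, so 5 is a residue.
(6/2521) = +1, so 6 is a residue.
(7/2521) = +1, so 7 is a residue.
(8/2521) = +1, so 8 is a residue.
(9/2521) = +1, so 9 is a residue.
(10/2521) = +1, so 10 is a residue.
(11/2521) = −1, so 11 is the smallest positive non-residue mod 2521.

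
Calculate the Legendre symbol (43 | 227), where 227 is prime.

Reciprocity: 43 ≡ 3 and 227 ≡ 3 (mod 4), so (43/227) = −(227/43).
Reduce top mod 43: now compute (12/43).
Pull out 2^2: since 43 ≡ 3 (mod 8), (2/43) = -1, so (2/43)^2 = +1.
Reciprocity: 3 ≡ 3 and 43 ≡ 3 (mod 4), so (3/43) = −(43/3).
Reduce top mod 3: now compute (1/3).
Reached (1/3) = 1. Collecting the sign flips along the way, the symbol is +1.

1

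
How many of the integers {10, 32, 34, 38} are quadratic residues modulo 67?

1

(10/67) = +1 → QR.
(32/67) = -1 → non-residue.
(34/67) = -1 → non-residue.
(38/67) = -1 → non-residue.
Total quadratic residues among the 4: 1.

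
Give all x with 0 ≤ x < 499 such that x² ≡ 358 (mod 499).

Since 499 ≡ 3 (mod 4), a square root of 358 is 358^((499+1)/4) = 358^125 mod 499.
Repeated squaring: 358^2≡420, 358^4≡253, 358^8≡137, 358^16≡306, 358^32≡323, 358^64≡38 (mod 499).
358^125 = 358^(64+32+16+8+4+1) ≡ 353 (mod 499).
Check: 353² = 124609 ≡ 358 (mod 499). The two roots are 146 and 353.

146, 353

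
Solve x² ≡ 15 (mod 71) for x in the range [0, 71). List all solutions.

Since 71 ≡ 3 (mod 4), a square root of 15 is 15^((71+1)/4) = 15^18 mod 71.
Repeated squaring: 15^2≡12, 15^4≡2, 15^8≡4, 15^16≡16 (mod 71).
15^18 = 15^(16+2) ≡ 50 (mod 71).
Check: 50² = 2500 ≡ 15 (mod 71). The two roots are 21 and 50.

21, 50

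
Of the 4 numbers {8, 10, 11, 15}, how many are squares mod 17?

2

(8/17) = +1 → QR.
(10/17) = -1 → non-residue.
(11/17) = -1 → non-residue.
(15/17) = +1 → QR.
Total quadratic residues among the 4: 2.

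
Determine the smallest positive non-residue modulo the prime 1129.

(2/1129) = +1, so 2 is a residue.
(3/1129) = +1, so 3 is a residue.
(4/1129) = +1, so 4 is a residue.
(5/1129) = +1, so 5 is a residue.
(6/1129) = +1, so 6 is a residue.
(7/1129) = +1, so 7 is a residue.
(8/1129) = +1, so 8 is a residue.
(9/1129) = +1, so 9 is a residue.
(10/1129) = +1, so 10 is a residue.
(11/1129) = −1, so 11 is the smallest positive non-residue mod 1129.

11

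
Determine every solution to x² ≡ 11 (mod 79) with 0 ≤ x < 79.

Since 79 ≡ 3 (mod 4), a square root of 11 is 11^((79+1)/4) = 11^20 mod 79.
Repeated squaring: 11^2≡42, 11^4≡26, 11^8≡44, 11^16≡40 (mod 79).
11^20 = 11^(16+4) ≡ 13 (mod 79).
Check: 13² = 169 ≡ 11 (mod 79). The two roots are 13 and 66.

13, 66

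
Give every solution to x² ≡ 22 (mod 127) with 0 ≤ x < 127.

Since 127 ≡ 3 (mod 4), a square root of 22 is 22^((127+1)/4) = 22^32 mod 127.
Repeated squaring: 22^2≡103, 22^4≡68, 22^8≡52, 22^16≡37, 22^32≡99 (mod 127).
22^32 = 22^(32) ≡ 99 (mod 127).
Check: 99² = 9801 ≡ 22 (mod 127). The two roots are 28 and 99.

28, 99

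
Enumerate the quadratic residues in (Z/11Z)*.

Square k = 1,…,5 (k and 11−k give the same square):
1²=1, 2²=4, 3²=9, 4²≡5, 5²≡3 (mod 11).
So the quadratic residues mod 11 are {1, 3, 4, 5, 9}.

1, 3, 4, 5, 9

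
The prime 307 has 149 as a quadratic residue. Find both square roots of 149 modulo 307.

Since 307 ≡ 3 (mod 4), a square root of 149 is 149^((307+1)/4) = 149^77 mod 307.
Repeated squaring: 149^2≡97, 149^4≡199, 149^8≡305, 149^16≡4, 149^32≡16, 149^64≡256 (mod 307).
149^77 = 149^(64+8+4+1) ≡ 145 (mod 307).
Check: 145² = 21025 ≡ 149 (mod 307). The two roots are 145 and 162.

145, 162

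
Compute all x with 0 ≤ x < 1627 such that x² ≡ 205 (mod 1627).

Since 1627 ≡ 3 (mod 4), a square root of 205 is 205^((1627+1)/4) = 205^407 mod 1627.
Repeated squaring: 205^2≡1350, 205^4≡260, 205^8≡893, 205^16≡219, 205^32≡778, 205^64≡40, 205^128≡1600, 205^256≡729 (mod 1627).
205^407 = 205^(256+128+16+4+2+1) ≡ 294 (mod 1627).
Check: 294² = 86436 ≡ 205 (mod 1627). The two roots are 294 and 1333.

294, 1333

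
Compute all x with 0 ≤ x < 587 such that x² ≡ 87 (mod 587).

Since 587 ≡ 3 (mod 4), a square root of 87 is 87^((587+1)/4) = 87^147 mod 587.
Repeated squaring: 87^2≡525, 87^4≡322, 87^8≡372, 87^16≡439, 87^32≡185, 87^64≡179, 87^128≡343 (mod 587).
87^147 = 87^(128+16+2+1) ≡ 191 (mod 587).
Check: 191² = 36481 ≡ 87 (mod 587). The two roots are 191 and 396.

191, 396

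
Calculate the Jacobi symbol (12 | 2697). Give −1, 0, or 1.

Pull out 2^2: since 2697 ≡ 1 (mod 8), (2/2697) = +1, so (2/2697)^2 = +1.
Reciprocity: 3 ≡ 3 and 2697 ≡ 1 (mod 4), so (3/2697) = +(2697/3).
Reduce top mod 3: now compute (0/3).
Top reduces to 0: gcd > 1, so the symbol is 0.

0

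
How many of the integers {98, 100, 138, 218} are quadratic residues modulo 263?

(98/263) = +1 → QR.
(100/263) = +1 → QR.
(138/263) = +1 → QR.
(218/263) = +1 → QR.
Total quadratic residues among the 4: 4.

4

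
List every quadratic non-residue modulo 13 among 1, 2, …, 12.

2, 5, 6, 7, 8, 11

Square k = 1,…,6 (k and 13−k give the same square):
1²=1, 2²=4, 3²=9, 4²≡3, 5²≡12, 6²≡10 (mod 13).
The residues are {1, 3, 4, 9, 10, 12}; the non-residues are the remaining 6 nonzero classes.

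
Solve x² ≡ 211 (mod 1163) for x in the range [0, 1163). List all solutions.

366, 797

Since 1163 ≡ 3 (mod 4), a square root of 211 is 211^((1163+1)/4) = 211^291 mod 1163.
Repeated squaring: 211^2≡327, 211^4≡1096, 211^8≡1000, 211^16≡983, 211^32≡999, 211^64≡147, 211^128≡675, 211^256≡892 (mod 1163).
211^291 = 211^(256+32+2+1) ≡ 797 (mod 1163).
Check: 797² = 635209 ≡ 211 (mod 1163). The two roots are 366 and 797.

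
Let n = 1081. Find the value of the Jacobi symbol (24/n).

1

Pull out 2^3: since 1081 ≡ 1 (mod 8), (2/1081) = +1, so (2/1081)^3 = +1.
Reciprocity: 3 ≡ 3 and 1081 ≡ 1 (mod 4), so (3/1081) = +(1081/3).
Reduce top mod 3: now compute (1/3).
Reached (1/3) = 1. Collecting the sign flips along the way, the symbol is +1.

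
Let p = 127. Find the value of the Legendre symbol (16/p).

Pull out 2^4: since 127 ≡ 7 (mod 8), (2/127) = +1, so (2/127)^4 = +1.
Reached (1/127) = 1. Collecting the sign flips along the way, the symbol is +1.

1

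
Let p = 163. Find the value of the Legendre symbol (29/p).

-1

Euler's criterion: (29/163) ≡ 29^81 (mod 163).
29^2 ≡ 26 (mod 163)
29^4 ≡ 24 (mod 163)
29^8 ≡ 87 (mod 163)
29^16 ≡ 71 (mod 163)
29^32 ≡ 151 (mod 163)
29^64 ≡ 144 (mod 163)
29^81 = 29^(64+16+1) ≡ 162 (mod 163).
Result is 162 ≡ −1, so (29/163) = −1.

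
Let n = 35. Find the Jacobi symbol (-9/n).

-1

First reduce: -9 ≡ 26 (mod 35).
Pull out 2: since 35 ≡ 3 (mod 8), (2/35) = -1.
Reciprocity: 13 ≡ 1 and 35 ≡ 3 (mod 4), so (13/35) = +(35/13).
Reduce top mod 13: now compute (9/13).
Reciprocity: 9 ≡ 1 and 13 ≡ 1 (mod 4), so (9/13) = +(13/9).
Reduce top mod 9: now compute (4/9).
Pull out 2^2: since 9 ≡ 1 (mod 8), (2/9) = +1, so (2/9)^2 = +1.
Reached (1/9) = 1. Collecting the sign flips along the way, the symbol is -1.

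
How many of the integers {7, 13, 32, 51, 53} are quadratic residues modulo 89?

2

(7/89) = -1 → non-residue.
(13/89) = -1 → non-residue.
(32/89) = +1 → QR.
(51/89) = -1 → non-residue.
(53/89) = +1 → QR.
Total quadratic residues among the 5: 2.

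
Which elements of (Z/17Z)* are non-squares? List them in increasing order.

3 5 6 7 10 11 12 14

Square k = 1,…,8 (k and 17−k give the same square):
1²=1, 2²=4, 3²=9, 4²=16, 5²≡8, 6²≡2, 7²≡15, 8²≡13 (mod 17).
The residues are {1, 2, 4, 8, 9, 13, 15, 16}; the non-residues are the remaining 8 nonzero classes.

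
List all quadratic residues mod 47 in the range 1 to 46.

Square k = 1,…,23 (k and 47−k give the same square):
1²=1, 2²=4, 3²=9, 4²=16, 5²=25, 6²=36, 7²≡2, 8²≡17, 9²≡34, 10²≡6, 11²≡27, 12²≡3, 13²≡28, 14²≡8, 15²≡37, 16²≡21, 17²≡7, 18²≡42, 19²≡32, 20²≡24, 21²≡18, 22²≡14, 23²≡12 (mod 47).
So the quadratic residues mod 47 are {1, 2, 3, 4, 6, 7, 8, 9, 12, 14, 16, 17, 18, 21, 24, 25, 27, 28, 32, 34, 36, 37, 42}.

1, 2, 3, 4, 6, 7, 8, 9, 12, 14, 16, 17, 18, 21, 24, 25, 27, 28, 32, 34, 36, 37, 42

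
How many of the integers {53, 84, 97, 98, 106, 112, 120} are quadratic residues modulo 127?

(53/127) = -1 → non-residue.
(84/127) = +1 → QR.
(97/127) = -1 → non-residue.
(98/127) = +1 → QR.
(106/127) = -1 → non-residue.
(112/127) = -1 → non-residue.
(120/127) = +1 → QR.
Total quadratic residues among the 7: 3.

3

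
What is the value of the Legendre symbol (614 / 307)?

0

First reduce: 614 ≡ 0 (mod 307).
Top reduces to 0: gcd > 1, so the symbol is 0.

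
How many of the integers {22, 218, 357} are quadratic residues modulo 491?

(22/491) = -1 → non-residue.
(218/491) = +1 → QR.
(357/491) = -1 → non-residue.
Total quadratic residues among the 3: 1.

1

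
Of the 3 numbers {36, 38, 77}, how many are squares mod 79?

(36/79) = +1 → QR.
(38/79) = +1 → QR.
(77/79) = -1 → non-residue.
Total quadratic residues among the 3: 2.

2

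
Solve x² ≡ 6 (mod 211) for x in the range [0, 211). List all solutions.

46, 165

Since 211 ≡ 3 (mod 4), a square root of 6 is 6^((211+1)/4) = 6^53 mod 211.
Repeated squaring: 6^2≡36, 6^4≡30, 6^8≡56, 6^16≡182, 6^32≡208 (mod 211).
6^53 = 6^(32+16+4+1) ≡ 46 (mod 211).
Check: 46² = 2116 ≡ 6 (mod 211). The two roots are 46 and 165.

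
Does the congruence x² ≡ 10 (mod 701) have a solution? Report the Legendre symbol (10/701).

Pull out 2: since 701 ≡ 5 (mod 8), (2/701) = -1.
Reciprocity: 5 ≡ 1 and 701 ≡ 1 (mod 4), so (5/701) = +(701/5).
Reduce top mod 5: now compute (1/5).
Reached (1/5) = 1. Collecting the sign flips along the way, the symbol is -1.

-1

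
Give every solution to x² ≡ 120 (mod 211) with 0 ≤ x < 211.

72, 139

Since 211 ≡ 3 (mod 4), a square root of 120 is 120^((211+1)/4) = 120^53 mod 211.
Repeated squaring: 120^2≡52, 120^4≡172, 120^8≡44, 120^16≡37, 120^32≡103 (mod 211).
120^53 = 120^(32+16+4+1) ≡ 139 (mod 211).
Check: 139² = 19321 ≡ 120 (mod 211). The two roots are 72 and 139.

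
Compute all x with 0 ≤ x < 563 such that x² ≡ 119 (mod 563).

Since 563 ≡ 3 (mod 4), a square root of 119 is 119^((563+1)/4) = 119^141 mod 563.
Repeated squaring: 119^2≡86, 119^4≡77, 119^8≡299, 119^16≡447, 119^32≡507, 119^64≡321, 119^128≡12 (mod 563).
119^141 = 119^(128+8+4+1) ≡ 459 (mod 563).
Check: 459² = 210681 ≡ 119 (mod 563). The two roots are 104 and 459.

104, 459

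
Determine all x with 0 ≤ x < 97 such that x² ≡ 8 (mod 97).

97 ≡ 1 (mod 4), so we find a root by search.
Trying successive values, 28² = 784 ≡ 8 (mod 97). The other root is 97 − 28 = 69.

28, 69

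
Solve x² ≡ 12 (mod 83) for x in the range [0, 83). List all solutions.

Since 83 ≡ 3 (mod 4), a square root of 12 is 12^((83+1)/4) = 12^21 mod 83.
Repeated squaring: 12^2≡61, 12^4≡69, 12^8≡30, 12^16≡70 (mod 83).
12^21 = 12^(16+4+1) ≡ 26 (mod 83).
Check: 26² = 676 ≡ 12 (mod 83). The two roots are 26 and 57.

26, 57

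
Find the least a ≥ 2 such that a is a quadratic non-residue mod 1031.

(2/1031) = +1, so 2 is a residue.
(3/1031) = +1, so 3 is a residue.
(4/1031) = +1, so 4 is a residue.
(5/1031) = +1, so 5 is a residue.
(6/1031) = +1, so 6 is a residue.
(7/1031) = −1, so 7 is the smallest positive non-residue mod 1031.

7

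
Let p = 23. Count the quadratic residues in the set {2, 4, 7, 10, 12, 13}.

4

(2/23) = +1 → QR.
(4/23) = +1 → QR.
(7/23) = -1 → non-residue.
(10/23) = -1 → non-residue.
(12/23) = +1 → QR.
(13/23) = +1 → QR.
Total quadratic residues among the 6: 4.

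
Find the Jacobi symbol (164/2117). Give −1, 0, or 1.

-1

Pull out 2^2: since 2117 ≡ 5 (mod 8), (2/2117) = -1, so (2/2117)^2 = +1.
Reciprocity: 41 ≡ 1 and 2117 ≡ 1 (mod 4), so (41/2117) = +(2117/41).
Reduce top mod 41: now compute (26/41).
Pull out 2: since 41 ≡ 1 (mod 8), (2/41) = +1.
Reciprocity: 13 ≡ 1 and 41 ≡ 1 (mod 4), so (13/41) = +(41/13).
Reduce top mod 13: now compute (2/13).
Pull out 2: since 13 ≡ 5 (mod 8), (2/13) = -1.
Reached (1/13) = 1. Collecting the sign flips along the way, the symbol is -1.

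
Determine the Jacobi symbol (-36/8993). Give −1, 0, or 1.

1

First reduce: -36 ≡ 8957 (mod 8993).
Reciprocity: 8957 ≡ 1 and 8993 ≡ 1 (mod 4), so (8957/8993) = +(8993/8957).
Reduce top mod 8957: now compute (36/8957).
Pull out 2^2: since 8957 ≡ 5 (mod 8), (2/8957) = -1, so (2/8957)^2 = +1.
Reciprocity: 9 ≡ 1 and 8957 ≡ 1 (mod 4), so (9/8957) = +(8957/9).
Reduce top mod 9: now compute (2/9).
Pull out 2: since 9 ≡ 1 (mod 8), (2/9) = +1.
Reached (1/9) = 1. Collecting the sign flips along the way, the symbol is +1.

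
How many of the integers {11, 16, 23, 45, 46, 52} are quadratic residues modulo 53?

4

(11/53) = +1 → QR.
(16/53) = +1 → QR.
(23/53) = -1 → non-residue.
(45/53) = -1 → non-residue.
(46/53) = +1 → QR.
(52/53) = +1 → QR.
Total quadratic residues among the 6: 4.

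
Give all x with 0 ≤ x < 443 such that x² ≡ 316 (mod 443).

164, 279

Since 443 ≡ 3 (mod 4), a square root of 316 is 316^((443+1)/4) = 316^111 mod 443.
Repeated squaring: 316^2≡181, 316^4≡422, 316^8≡441, 316^16≡4, 316^32≡16, 316^64≡256 (mod 443).
316^111 = 316^(64+32+8+4+2+1) ≡ 164 (mod 443).
Check: 164² = 26896 ≡ 316 (mod 443). The two roots are 164 and 279.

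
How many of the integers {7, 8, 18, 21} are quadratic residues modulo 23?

(7/23) = -1 → non-residue.
(8/23) = +1 → QR.
(18/23) = +1 → QR.
(21/23) = -1 → non-residue.
Total quadratic residues among the 4: 2.

2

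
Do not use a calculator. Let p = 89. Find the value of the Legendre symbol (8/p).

1

Pull out 2^3: since 89 ≡ 1 (mod 8), (2/89) = +1, so (2/89)^3 = +1.
Reached (1/89) = 1. Collecting the sign flips along the way, the symbol is +1.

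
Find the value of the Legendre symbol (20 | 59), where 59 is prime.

Pull out 2^2: since 59 ≡ 3 (mod 8), (2/59) = -1, so (2/59)^2 = +1.
Reciprocity: 5 ≡ 1 and 59 ≡ 3 (mod 4), so (5/59) = +(59/5).
Reduce top mod 5: now compute (4/5).
Pull out 2^2: since 5 ≡ 5 (mod 8), (2/5) = -1, so (2/5)^2 = +1.
Reached (1/5) = 1. Collecting the sign flips along the way, the symbol is +1.

1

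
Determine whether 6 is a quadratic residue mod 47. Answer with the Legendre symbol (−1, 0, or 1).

1

Pull out 2: since 47 ≡ 7 (mod 8), (2/47) = +1.
Reciprocity: 3 ≡ 3 and 47 ≡ 3 (mod 4), so (3/47) = −(47/3).
Reduce top mod 3: now compute (2/3).
Pull out 2: since 3 ≡ 3 (mod 8), (2/3) = -1.
Reached (1/3) = 1. Collecting the sign flips along the way, the symbol is +1.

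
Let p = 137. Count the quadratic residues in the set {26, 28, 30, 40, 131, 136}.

3

(26/137) = -1 → non-residue.
(28/137) = +1 → QR.
(30/137) = +1 → QR.
(40/137) = -1 → non-residue.
(131/137) = -1 → non-residue.
(136/137) = +1 → QR.
Total quadratic residues among the 6: 3.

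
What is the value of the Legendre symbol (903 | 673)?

First reduce: 903 ≡ 230 (mod 673).
Pull out 2: since 673 ≡ 1 (mod 8), (2/673) = +1.
Reciprocity: 115 ≡ 3 and 673 ≡ 1 (mod 4), so (115/673) = +(673/115).
Reduce top mod 115: now compute (98/115).
Pull out 2: since 115 ≡ 3 (mod 8), (2/115) = -1.
Reciprocity: 49 ≡ 1 and 115 ≡ 3 (mod 4), so (49/115) = +(115/49).
Reduce top mod 49: now compute (17/49).
Reciprocity: 17 ≡ 1 and 49 ≡ 1 (mod 4), so (17/49) = +(49/17).
Reduce top mod 17: now compute (15/17).
Reciprocity: 15 ≡ 3 and 17 ≡ 1 (mod 4), so (15/17) = +(17/15).
Reduce top mod 15: now compute (2/15).
Pull out 2: since 15 ≡ 7 (mod 8), (2/15) = +1.
Reached (1/15) = 1. Collecting the sign flips along the way, the symbol is -1.

-1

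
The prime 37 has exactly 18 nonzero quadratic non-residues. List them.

Square k = 1,…,18 (k and 37−k give the same square):
1²=1, 2²=4, 3²=9, 4²=16, 5²=25, 6²=36, 7²≡12, 8²≡27, 9²≡7, 10²≡26, 11²≡10, 12²≡33, 13²≡21, 14²≡11, 15²≡3, 16²≡34, 17²≡30, 18²≡28 (mod 37).
The residues are {1, 3, 4, 7, 9, 10, 11, 12, 16, 21, 25, 26, 27, 28, 30, 33, 34, 36}; the non-residues are the remaining 18 nonzero classes.

2 5 6 8 13 14 15 17 18 19 20 22 23 24 29 31 32 35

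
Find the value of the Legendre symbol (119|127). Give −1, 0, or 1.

Euler's criterion: (119/127) ≡ 119^63 (mod 127).
119^2 ≡ 64 (mod 127)
119^4 ≡ 32 (mod 127)
119^8 ≡ 8 (mod 127)
119^16 ≡ 64 (mod 127)
119^32 ≡ 32 (mod 127)
119^63 = 119^(32+16+8+4+2+1) ≡ 126 (mod 127).
Result is 126 ≡ −1, so (119/127) = −1.

-1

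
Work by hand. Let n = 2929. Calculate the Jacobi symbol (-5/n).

1

First reduce: -5 ≡ 2924 (mod 2929).
Pull out 2^2: since 2929 ≡ 1 (mod 8), (2/2929) = +1, so (2/2929)^2 = +1.
Reciprocity: 731 ≡ 3 and 2929 ≡ 1 (mod 4), so (731/2929) = +(2929/731).
Reduce top mod 731: now compute (5/731).
Reciprocity: 5 ≡ 1 and 731 ≡ 3 (mod 4), so (5/731) = +(731/5).
Reduce top mod 5: now compute (1/5).
Reached (1/5) = 1. Collecting the sign flips along the way, the symbol is +1.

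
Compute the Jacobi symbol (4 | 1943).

Pull out 2^2: since 1943 ≡ 7 (mod 8), (2/1943) = +1, so (2/1943)^2 = +1.
Reached (1/1943) = 1. Collecting the sign flips along the way, the symbol is +1.

1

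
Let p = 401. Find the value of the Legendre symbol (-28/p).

Euler's criterion: (-28/401) ≡ 373^200 (mod 401).
373^2 ≡ 383 (mod 401)
373^4 ≡ 324 (mod 401)
373^8 ≡ 315 (mod 401)
373^16 ≡ 178 (mod 401)
373^32 ≡ 5 (mod 401)
373^64 ≡ 25 (mod 401)
373^128 ≡ 224 (mod 401)
373^200 = 373^(128+64+8) ≡ 1 (mod 401).
Result is 1, so (-28/401) = 1.

1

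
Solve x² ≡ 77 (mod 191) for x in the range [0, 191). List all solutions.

Since 191 ≡ 3 (mod 4), a square root of 77 is 77^((191+1)/4) = 77^48 mod 191.
Repeated squaring: 77^2≡8, 77^4≡64, 77^8≡85, 77^16≡158, 77^32≡134 (mod 191).
77^48 = 77^(32+16) ≡ 162 (mod 191).
Check: 162² = 26244 ≡ 77 (mod 191). The two roots are 29 and 162.

29, 162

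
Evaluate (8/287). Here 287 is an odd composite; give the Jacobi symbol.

Pull out 2^3: since 287 ≡ 7 (mod 8), (2/287) = +1, so (2/287)^3 = +1.
Reached (1/287) = 1. Collecting the sign flips along the way, the symbol is +1.

1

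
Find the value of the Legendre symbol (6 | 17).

-1

Euler's criterion: (6/17) ≡ 6^8 (mod 17).
6^2 ≡ 2 (mod 17)
6^4 ≡ 4 (mod 17)
6^8 ≡ 16 (mod 17)
6^8 = 6^(8) ≡ 16 (mod 17).
Result is 16 ≡ −1, so (6/17) = −1.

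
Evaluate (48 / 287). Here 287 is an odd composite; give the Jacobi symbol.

1

Pull out 2^4: since 287 ≡ 7 (mod 8), (2/287) = +1, so (2/287)^4 = +1.
Reciprocity: 3 ≡ 3 and 287 ≡ 3 (mod 4), so (3/287) = −(287/3).
Reduce top mod 3: now compute (2/3).
Pull out 2: since 3 ≡ 3 (mod 8), (2/3) = -1.
Reached (1/3) = 1. Collecting the sign flips along the way, the symbol is +1.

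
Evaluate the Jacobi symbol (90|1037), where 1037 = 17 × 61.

1

Pull out 2: since 1037 ≡ 5 (mod 8), (2/1037) = -1.
Reciprocity: 45 ≡ 1 and 1037 ≡ 1 (mod 4), so (45/1037) = +(1037/45).
Reduce top mod 45: now compute (2/45).
Pull out 2: since 45 ≡ 5 (mod 8), (2/45) = -1.
Reached (1/45) = 1. Collecting the sign flips along the way, the symbol is +1.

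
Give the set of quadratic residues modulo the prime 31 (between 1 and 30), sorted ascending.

Square k = 1,…,15 (k and 31−k give the same square):
1²=1, 2²=4, 3²=9, 4²=16, 5²=25, 6²≡5, 7²≡18, 8²≡2, 9²≡19, 10²≡7, 11²≡28, 12²≡20, 13²≡14, 14²≡10, 15²≡8 (mod 31).
So the quadratic residues mod 31 are {1, 2, 4, 5, 7, 8, 9, 10, 14, 16, 18, 19, 20, 25, 28}.

1,2,4,5,7,8,9,10,14,16,18,19,20,25,28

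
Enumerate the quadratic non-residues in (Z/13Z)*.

2, 5, 6, 7, 8, 11

Square k = 1,…,6 (k and 13−k give the same square):
1²=1, 2²=4, 3²=9, 4²≡3, 5²≡12, 6²≡10 (mod 13).
The residues are {1, 3, 4, 9, 10, 12}; the non-residues are the remaining 6 nonzero classes.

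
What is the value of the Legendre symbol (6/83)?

Pull out 2: since 83 ≡ 3 (mod 8), (2/83) = -1.
Reciprocity: 3 ≡ 3 and 83 ≡ 3 (mod 4), so (3/83) = −(83/3).
Reduce top mod 3: now compute (2/3).
Pull out 2: since 3 ≡ 3 (mod 8), (2/3) = -1.
Reached (1/3) = 1. Collecting the sign flips along the way, the symbol is -1.

-1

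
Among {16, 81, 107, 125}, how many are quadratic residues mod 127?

(16/127) = +1 → QR.
(81/127) = +1 → QR.
(107/127) = +1 → QR.
(125/127) = -1 → non-residue.
Total quadratic residues among the 4: 3.

3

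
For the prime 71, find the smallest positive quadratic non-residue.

7

(2/71) = +1, so 2 is a residue.
(3/71) = +1, so 3 is a residue.
(4/71) = +1, so 4 is a residue.
(5/71) = +1, so 5 is a residue.
(6/71) = +1, so 6 is a residue.
(7/71) = −1, so 7 is the smallest positive non-residue mod 71.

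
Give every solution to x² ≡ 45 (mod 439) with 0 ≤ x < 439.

22, 417

Since 439 ≡ 3 (mod 4), a square root of 45 is 45^((439+1)/4) = 45^110 mod 439.
Repeated squaring: 45^2≡269, 45^4≡365, 45^8≡208, 45^16≡242, 45^32≡177, 45^64≡160 (mod 439).
45^110 = 45^(64+32+8+4+2) ≡ 22 (mod 439).
Check: 22² = 484 ≡ 45 (mod 439). The two roots are 22 and 417.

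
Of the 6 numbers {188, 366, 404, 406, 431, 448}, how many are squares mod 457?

(188/457) = +1 → QR.
(366/457) = -1 → non-residue.
(404/457) = -1 → non-residue.
(406/457) = +1 → QR.
(431/457) = -1 → non-residue.
(448/457) = +1 → QR.
Total quadratic residues among the 6: 3.

3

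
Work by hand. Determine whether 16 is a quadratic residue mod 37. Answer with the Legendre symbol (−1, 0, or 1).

Pull out 2^4: since 37 ≡ 5 (mod 8), (2/37) = -1, so (2/37)^4 = +1.
Reached (1/37) = 1. Collecting the sign flips along the way, the symbol is +1.

1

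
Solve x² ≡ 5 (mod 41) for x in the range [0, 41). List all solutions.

41 ≡ 1 (mod 4), so we find a root by search.
Trying successive values, 13² = 169 ≡ 5 (mod 41). The other root is 41 − 13 = 28.

13, 28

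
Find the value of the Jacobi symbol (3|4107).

0

Reciprocity: 3 ≡ 3 and 4107 ≡ 3 (mod 4), so (3/4107) = −(4107/3).
Reduce top mod 3: now compute (0/3).
Top reduces to 0: gcd > 1, so the symbol is 0.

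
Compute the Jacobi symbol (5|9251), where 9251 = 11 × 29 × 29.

Reciprocity: 5 ≡ 1 and 9251 ≡ 3 (mod 4), so (5/9251) = +(9251/5).
Reduce top mod 5: now compute (1/5).
Reached (1/5) = 1. Collecting the sign flips along the way, the symbol is +1.

1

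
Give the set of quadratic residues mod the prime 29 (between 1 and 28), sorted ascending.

1, 4, 5, 6, 7, 9, 13, 16, 20, 22, 23, 24, 25, 28

Square k = 1,…,14 (k and 29−k give the same square):
1²=1, 2²=4, 3²=9, 4²=16, 5²=25, 6²≡7, 7²≡20, 8²≡6, 9²≡23, 10²≡13, 11²≡5, 12²≡28, 13²≡24, 14²≡22 (mod 29).
So the quadratic residues mod 29 are {1, 4, 5, 6, 7, 9, 13, 16, 20, 22, 23, 24, 25, 28}.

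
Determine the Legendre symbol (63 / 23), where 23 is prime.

-1

First reduce: 63 ≡ 17 (mod 23).
Reciprocity: 17 ≡ 1 and 23 ≡ 3 (mod 4), so (17/23) = +(23/17).
Reduce top mod 17: now compute (6/17).
Pull out 2: since 17 ≡ 1 (mod 8), (2/17) = +1.
Reciprocity: 3 ≡ 3 and 17 ≡ 1 (mod 4), so (3/17) = +(17/3).
Reduce top mod 3: now compute (2/3).
Pull out 2: since 3 ≡ 3 (mod 8), (2/3) = -1.
Reached (1/3) = 1. Collecting the sign flips along the way, the symbol is -1.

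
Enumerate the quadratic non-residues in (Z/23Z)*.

5, 7, 10, 11, 14, 15, 17, 19, 20, 21, 22

Square k = 1,…,11 (k and 23−k give the same square):
1²=1, 2²=4, 3²=9, 4²=16, 5²≡2, 6²≡13, 7²≡3, 8²≡18, 9²≡12, 10²≡8, 11²≡6 (mod 23).
The residues are {1, 2, 3, 4, 6, 8, 9, 12, 13, 16, 18}; the non-residues are the remaining 11 nonzero classes.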